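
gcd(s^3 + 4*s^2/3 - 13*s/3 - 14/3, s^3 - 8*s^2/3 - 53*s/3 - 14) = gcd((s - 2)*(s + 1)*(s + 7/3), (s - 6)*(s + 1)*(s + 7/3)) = s^2 + 10*s/3 + 7/3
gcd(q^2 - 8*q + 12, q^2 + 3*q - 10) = q - 2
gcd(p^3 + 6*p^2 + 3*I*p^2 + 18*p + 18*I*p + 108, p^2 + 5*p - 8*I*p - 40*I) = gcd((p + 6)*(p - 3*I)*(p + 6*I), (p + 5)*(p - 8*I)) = 1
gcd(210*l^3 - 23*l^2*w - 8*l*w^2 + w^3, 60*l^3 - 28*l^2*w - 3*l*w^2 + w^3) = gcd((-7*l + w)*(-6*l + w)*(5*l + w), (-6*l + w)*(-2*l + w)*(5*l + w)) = -30*l^2 - l*w + w^2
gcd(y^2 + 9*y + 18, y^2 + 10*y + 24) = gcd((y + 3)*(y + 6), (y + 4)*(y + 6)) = y + 6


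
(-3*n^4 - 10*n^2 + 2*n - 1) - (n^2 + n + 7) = -3*n^4 - 11*n^2 + n - 8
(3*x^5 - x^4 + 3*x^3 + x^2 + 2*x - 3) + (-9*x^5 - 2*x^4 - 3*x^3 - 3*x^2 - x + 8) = -6*x^5 - 3*x^4 - 2*x^2 + x + 5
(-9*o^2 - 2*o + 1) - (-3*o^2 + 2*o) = -6*o^2 - 4*o + 1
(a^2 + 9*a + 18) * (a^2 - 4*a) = a^4 + 5*a^3 - 18*a^2 - 72*a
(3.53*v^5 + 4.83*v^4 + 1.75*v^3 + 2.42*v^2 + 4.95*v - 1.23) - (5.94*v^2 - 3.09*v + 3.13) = 3.53*v^5 + 4.83*v^4 + 1.75*v^3 - 3.52*v^2 + 8.04*v - 4.36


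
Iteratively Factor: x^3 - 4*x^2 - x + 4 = (x + 1)*(x^2 - 5*x + 4) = (x - 1)*(x + 1)*(x - 4)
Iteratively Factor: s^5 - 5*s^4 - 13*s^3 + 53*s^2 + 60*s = (s + 1)*(s^4 - 6*s^3 - 7*s^2 + 60*s) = (s - 4)*(s + 1)*(s^3 - 2*s^2 - 15*s) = (s - 5)*(s - 4)*(s + 1)*(s^2 + 3*s) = (s - 5)*(s - 4)*(s + 1)*(s + 3)*(s)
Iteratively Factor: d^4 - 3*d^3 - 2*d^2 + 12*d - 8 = (d + 2)*(d^3 - 5*d^2 + 8*d - 4) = (d - 1)*(d + 2)*(d^2 - 4*d + 4) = (d - 2)*(d - 1)*(d + 2)*(d - 2)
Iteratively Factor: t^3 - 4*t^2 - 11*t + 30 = (t + 3)*(t^2 - 7*t + 10) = (t - 2)*(t + 3)*(t - 5)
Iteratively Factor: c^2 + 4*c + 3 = (c + 3)*(c + 1)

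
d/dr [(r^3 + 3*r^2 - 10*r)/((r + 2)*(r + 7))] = (r^4 + 18*r^3 + 79*r^2 + 84*r - 140)/(r^4 + 18*r^3 + 109*r^2 + 252*r + 196)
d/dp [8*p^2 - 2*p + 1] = 16*p - 2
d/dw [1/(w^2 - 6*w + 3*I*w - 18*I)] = (-2*w + 6 - 3*I)/(w^2 - 6*w + 3*I*w - 18*I)^2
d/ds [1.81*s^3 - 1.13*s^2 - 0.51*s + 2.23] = 5.43*s^2 - 2.26*s - 0.51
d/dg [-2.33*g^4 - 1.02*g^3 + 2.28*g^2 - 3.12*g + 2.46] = -9.32*g^3 - 3.06*g^2 + 4.56*g - 3.12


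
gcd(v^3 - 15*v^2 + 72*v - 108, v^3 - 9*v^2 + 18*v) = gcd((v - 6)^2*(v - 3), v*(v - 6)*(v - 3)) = v^2 - 9*v + 18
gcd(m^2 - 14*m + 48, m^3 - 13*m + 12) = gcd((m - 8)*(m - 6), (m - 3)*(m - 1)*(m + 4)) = 1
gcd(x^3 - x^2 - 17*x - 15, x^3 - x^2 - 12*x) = x + 3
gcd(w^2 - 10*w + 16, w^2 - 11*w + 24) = w - 8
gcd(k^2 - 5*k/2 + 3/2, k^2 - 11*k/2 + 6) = k - 3/2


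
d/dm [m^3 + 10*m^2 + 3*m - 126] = 3*m^2 + 20*m + 3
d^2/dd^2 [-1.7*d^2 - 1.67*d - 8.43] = -3.40000000000000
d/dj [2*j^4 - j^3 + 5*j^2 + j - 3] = 8*j^3 - 3*j^2 + 10*j + 1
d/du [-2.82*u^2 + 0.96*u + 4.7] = 0.96 - 5.64*u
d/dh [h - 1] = 1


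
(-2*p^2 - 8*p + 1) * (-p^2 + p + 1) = 2*p^4 + 6*p^3 - 11*p^2 - 7*p + 1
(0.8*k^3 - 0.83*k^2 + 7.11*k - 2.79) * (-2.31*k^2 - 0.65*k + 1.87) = -1.848*k^5 + 1.3973*k^4 - 14.3886*k^3 + 0.2713*k^2 + 15.1092*k - 5.2173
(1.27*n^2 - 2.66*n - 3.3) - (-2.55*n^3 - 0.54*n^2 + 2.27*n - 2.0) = 2.55*n^3 + 1.81*n^2 - 4.93*n - 1.3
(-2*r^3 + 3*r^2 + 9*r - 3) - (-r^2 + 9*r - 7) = -2*r^3 + 4*r^2 + 4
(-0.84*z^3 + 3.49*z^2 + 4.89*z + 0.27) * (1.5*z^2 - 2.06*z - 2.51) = -1.26*z^5 + 6.9654*z^4 + 2.254*z^3 - 18.4283*z^2 - 12.8301*z - 0.6777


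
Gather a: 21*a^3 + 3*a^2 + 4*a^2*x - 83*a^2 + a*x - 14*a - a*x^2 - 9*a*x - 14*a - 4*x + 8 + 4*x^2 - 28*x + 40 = 21*a^3 + a^2*(4*x - 80) + a*(-x^2 - 8*x - 28) + 4*x^2 - 32*x + 48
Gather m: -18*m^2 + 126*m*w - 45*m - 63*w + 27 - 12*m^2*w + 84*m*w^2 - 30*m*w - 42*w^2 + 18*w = m^2*(-12*w - 18) + m*(84*w^2 + 96*w - 45) - 42*w^2 - 45*w + 27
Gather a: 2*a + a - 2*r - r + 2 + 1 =3*a - 3*r + 3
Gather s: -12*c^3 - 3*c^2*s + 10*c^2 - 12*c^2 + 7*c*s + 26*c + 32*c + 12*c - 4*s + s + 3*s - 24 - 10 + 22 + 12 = -12*c^3 - 2*c^2 + 70*c + s*(-3*c^2 + 7*c)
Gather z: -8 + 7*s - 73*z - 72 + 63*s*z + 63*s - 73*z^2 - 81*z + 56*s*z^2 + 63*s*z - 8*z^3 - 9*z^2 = 70*s - 8*z^3 + z^2*(56*s - 82) + z*(126*s - 154) - 80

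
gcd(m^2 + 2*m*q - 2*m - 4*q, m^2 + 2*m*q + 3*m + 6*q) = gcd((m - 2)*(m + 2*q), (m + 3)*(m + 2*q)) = m + 2*q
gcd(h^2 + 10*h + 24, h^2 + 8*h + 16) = h + 4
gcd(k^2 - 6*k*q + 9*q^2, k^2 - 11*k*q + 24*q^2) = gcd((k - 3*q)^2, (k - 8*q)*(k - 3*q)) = -k + 3*q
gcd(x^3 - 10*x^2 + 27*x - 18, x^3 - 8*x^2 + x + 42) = x - 3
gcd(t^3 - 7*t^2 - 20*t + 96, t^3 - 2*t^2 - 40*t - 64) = t^2 - 4*t - 32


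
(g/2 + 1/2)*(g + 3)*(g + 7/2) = g^3/2 + 15*g^2/4 + 17*g/2 + 21/4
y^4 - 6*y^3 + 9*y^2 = y^2*(y - 3)^2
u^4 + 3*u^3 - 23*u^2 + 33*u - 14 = (u - 2)*(u - 1)^2*(u + 7)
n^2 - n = n*(n - 1)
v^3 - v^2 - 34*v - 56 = (v - 7)*(v + 2)*(v + 4)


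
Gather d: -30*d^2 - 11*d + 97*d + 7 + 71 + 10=-30*d^2 + 86*d + 88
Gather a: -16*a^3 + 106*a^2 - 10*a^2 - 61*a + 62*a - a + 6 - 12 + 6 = -16*a^3 + 96*a^2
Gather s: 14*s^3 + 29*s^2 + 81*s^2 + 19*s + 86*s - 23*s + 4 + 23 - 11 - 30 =14*s^3 + 110*s^2 + 82*s - 14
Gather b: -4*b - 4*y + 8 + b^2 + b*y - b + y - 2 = b^2 + b*(y - 5) - 3*y + 6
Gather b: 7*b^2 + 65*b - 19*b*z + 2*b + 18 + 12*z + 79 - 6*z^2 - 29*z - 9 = 7*b^2 + b*(67 - 19*z) - 6*z^2 - 17*z + 88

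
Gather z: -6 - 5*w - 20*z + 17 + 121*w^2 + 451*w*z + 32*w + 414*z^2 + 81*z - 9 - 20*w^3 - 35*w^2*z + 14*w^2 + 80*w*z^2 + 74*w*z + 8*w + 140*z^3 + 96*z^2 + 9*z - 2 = -20*w^3 + 135*w^2 + 35*w + 140*z^3 + z^2*(80*w + 510) + z*(-35*w^2 + 525*w + 70)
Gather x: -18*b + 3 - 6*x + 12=-18*b - 6*x + 15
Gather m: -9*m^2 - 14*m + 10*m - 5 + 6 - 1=-9*m^2 - 4*m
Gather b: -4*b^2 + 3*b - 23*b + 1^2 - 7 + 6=-4*b^2 - 20*b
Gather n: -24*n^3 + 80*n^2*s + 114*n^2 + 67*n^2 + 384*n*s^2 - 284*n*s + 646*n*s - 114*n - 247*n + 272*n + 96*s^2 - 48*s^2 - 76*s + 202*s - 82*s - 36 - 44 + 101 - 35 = -24*n^3 + n^2*(80*s + 181) + n*(384*s^2 + 362*s - 89) + 48*s^2 + 44*s - 14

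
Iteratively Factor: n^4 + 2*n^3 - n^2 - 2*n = (n)*(n^3 + 2*n^2 - n - 2) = n*(n + 2)*(n^2 - 1) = n*(n + 1)*(n + 2)*(n - 1)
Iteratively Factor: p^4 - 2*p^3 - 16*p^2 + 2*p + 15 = (p - 5)*(p^3 + 3*p^2 - p - 3) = (p - 5)*(p + 1)*(p^2 + 2*p - 3) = (p - 5)*(p + 1)*(p + 3)*(p - 1)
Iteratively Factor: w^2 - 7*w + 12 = (w - 4)*(w - 3)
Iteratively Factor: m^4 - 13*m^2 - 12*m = (m + 3)*(m^3 - 3*m^2 - 4*m) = m*(m + 3)*(m^2 - 3*m - 4) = m*(m + 1)*(m + 3)*(m - 4)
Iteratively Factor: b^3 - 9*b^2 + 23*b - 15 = (b - 1)*(b^2 - 8*b + 15) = (b - 3)*(b - 1)*(b - 5)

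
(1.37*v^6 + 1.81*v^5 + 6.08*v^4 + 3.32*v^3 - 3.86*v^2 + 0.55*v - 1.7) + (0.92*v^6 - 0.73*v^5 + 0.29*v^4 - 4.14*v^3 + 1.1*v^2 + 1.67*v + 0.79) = 2.29*v^6 + 1.08*v^5 + 6.37*v^4 - 0.82*v^3 - 2.76*v^2 + 2.22*v - 0.91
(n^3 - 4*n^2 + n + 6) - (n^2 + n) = n^3 - 5*n^2 + 6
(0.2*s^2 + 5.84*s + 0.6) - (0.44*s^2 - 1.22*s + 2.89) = -0.24*s^2 + 7.06*s - 2.29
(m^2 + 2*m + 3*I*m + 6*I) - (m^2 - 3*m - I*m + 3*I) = 5*m + 4*I*m + 3*I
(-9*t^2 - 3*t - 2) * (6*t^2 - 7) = -54*t^4 - 18*t^3 + 51*t^2 + 21*t + 14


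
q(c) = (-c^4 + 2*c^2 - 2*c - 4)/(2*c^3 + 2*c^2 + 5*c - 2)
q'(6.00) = -0.51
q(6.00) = -2.33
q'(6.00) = -0.51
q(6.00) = -2.33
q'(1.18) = 0.62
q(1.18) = -0.55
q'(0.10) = 11.53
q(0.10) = 2.83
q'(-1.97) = -0.67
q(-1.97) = 0.38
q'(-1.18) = 0.11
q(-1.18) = 0.09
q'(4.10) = -0.49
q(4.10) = -1.37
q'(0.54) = 15.69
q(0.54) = -2.87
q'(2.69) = -0.40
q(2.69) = -0.73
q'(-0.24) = 2.48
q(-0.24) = 1.09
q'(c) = (-6*c^2 - 4*c - 5)*(-c^4 + 2*c^2 - 2*c - 4)/(2*c^3 + 2*c^2 + 5*c - 2)^2 + (-4*c^3 + 4*c - 2)/(2*c^3 + 2*c^2 + 5*c - 2) = (-2*c^6 - 4*c^5 - 19*c^4 + 16*c^3 + 38*c^2 + 8*c + 24)/(4*c^6 + 8*c^5 + 24*c^4 + 12*c^3 + 17*c^2 - 20*c + 4)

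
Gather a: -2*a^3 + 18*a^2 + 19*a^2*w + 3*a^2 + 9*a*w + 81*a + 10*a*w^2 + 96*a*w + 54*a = -2*a^3 + a^2*(19*w + 21) + a*(10*w^2 + 105*w + 135)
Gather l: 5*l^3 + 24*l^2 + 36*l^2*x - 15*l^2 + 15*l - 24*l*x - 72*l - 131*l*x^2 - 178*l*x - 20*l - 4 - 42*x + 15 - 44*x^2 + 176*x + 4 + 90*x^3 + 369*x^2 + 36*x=5*l^3 + l^2*(36*x + 9) + l*(-131*x^2 - 202*x - 77) + 90*x^3 + 325*x^2 + 170*x + 15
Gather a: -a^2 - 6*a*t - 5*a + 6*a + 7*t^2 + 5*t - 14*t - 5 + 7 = -a^2 + a*(1 - 6*t) + 7*t^2 - 9*t + 2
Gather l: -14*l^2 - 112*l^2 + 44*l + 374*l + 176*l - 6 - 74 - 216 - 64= -126*l^2 + 594*l - 360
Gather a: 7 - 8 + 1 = 0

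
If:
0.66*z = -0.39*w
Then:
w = -1.69230769230769*z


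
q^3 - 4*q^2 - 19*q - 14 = (q - 7)*(q + 1)*(q + 2)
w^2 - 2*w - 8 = (w - 4)*(w + 2)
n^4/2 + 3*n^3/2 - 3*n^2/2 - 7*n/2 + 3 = (n/2 + 1)*(n - 1)^2*(n + 3)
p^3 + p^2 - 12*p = p*(p - 3)*(p + 4)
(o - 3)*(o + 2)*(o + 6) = o^3 + 5*o^2 - 12*o - 36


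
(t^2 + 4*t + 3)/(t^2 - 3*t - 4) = (t + 3)/(t - 4)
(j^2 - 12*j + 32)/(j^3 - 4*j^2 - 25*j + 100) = (j - 8)/(j^2 - 25)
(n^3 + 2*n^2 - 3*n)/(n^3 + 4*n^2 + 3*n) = (n - 1)/(n + 1)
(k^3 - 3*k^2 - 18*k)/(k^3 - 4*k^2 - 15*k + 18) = k/(k - 1)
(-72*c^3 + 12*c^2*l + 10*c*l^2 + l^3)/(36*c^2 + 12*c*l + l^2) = -2*c + l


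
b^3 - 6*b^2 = b^2*(b - 6)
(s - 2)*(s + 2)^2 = s^3 + 2*s^2 - 4*s - 8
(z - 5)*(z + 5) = z^2 - 25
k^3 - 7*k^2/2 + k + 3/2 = (k - 3)*(k - 1)*(k + 1/2)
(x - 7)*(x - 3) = x^2 - 10*x + 21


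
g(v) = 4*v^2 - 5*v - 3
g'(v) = 8*v - 5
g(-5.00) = 122.00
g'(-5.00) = -45.00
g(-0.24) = -1.57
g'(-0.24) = -6.92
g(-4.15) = 86.64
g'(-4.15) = -38.20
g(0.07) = -3.33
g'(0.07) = -4.44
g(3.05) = 18.96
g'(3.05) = 19.40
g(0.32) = -4.19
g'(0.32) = -2.44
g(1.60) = -0.76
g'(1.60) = 7.80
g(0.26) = -4.03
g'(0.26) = -2.92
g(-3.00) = 48.00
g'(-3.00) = -29.00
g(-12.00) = 633.00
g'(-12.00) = -101.00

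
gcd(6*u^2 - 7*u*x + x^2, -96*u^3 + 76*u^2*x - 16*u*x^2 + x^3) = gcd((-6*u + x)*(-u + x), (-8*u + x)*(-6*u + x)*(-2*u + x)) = -6*u + x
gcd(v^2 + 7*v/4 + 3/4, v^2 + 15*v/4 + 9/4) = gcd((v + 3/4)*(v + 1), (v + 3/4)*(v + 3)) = v + 3/4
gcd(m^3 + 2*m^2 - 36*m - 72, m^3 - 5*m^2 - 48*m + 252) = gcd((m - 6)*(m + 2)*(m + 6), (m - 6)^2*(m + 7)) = m - 6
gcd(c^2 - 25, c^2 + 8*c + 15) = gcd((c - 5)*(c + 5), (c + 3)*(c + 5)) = c + 5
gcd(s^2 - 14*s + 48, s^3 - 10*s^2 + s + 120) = s - 8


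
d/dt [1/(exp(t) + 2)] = -exp(t)/(exp(t) + 2)^2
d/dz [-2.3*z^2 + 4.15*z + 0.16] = 4.15 - 4.6*z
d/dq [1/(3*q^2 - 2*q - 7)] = 2*(1 - 3*q)/(-3*q^2 + 2*q + 7)^2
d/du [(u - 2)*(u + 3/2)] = 2*u - 1/2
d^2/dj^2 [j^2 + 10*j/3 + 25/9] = 2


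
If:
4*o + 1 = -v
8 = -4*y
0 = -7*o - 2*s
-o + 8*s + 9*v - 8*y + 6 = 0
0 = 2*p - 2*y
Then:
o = 1/5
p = -2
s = -7/10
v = -9/5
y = -2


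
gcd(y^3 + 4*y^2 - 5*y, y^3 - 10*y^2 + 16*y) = y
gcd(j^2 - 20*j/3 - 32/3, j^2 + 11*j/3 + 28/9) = j + 4/3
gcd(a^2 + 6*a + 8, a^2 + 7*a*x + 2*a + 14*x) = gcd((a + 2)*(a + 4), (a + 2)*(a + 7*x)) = a + 2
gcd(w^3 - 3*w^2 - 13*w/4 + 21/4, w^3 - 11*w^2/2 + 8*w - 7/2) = w^2 - 9*w/2 + 7/2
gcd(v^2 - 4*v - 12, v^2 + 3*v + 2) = v + 2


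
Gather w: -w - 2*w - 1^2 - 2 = -3*w - 3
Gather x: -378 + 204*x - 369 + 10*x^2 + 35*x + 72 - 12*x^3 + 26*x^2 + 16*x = -12*x^3 + 36*x^2 + 255*x - 675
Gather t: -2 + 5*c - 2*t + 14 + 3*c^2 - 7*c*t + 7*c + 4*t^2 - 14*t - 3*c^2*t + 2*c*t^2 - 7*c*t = 3*c^2 + 12*c + t^2*(2*c + 4) + t*(-3*c^2 - 14*c - 16) + 12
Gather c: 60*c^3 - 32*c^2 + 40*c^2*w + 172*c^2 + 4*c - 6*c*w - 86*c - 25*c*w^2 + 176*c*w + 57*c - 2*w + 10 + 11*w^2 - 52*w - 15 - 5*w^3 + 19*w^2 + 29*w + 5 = 60*c^3 + c^2*(40*w + 140) + c*(-25*w^2 + 170*w - 25) - 5*w^3 + 30*w^2 - 25*w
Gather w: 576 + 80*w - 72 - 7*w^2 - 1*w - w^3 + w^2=-w^3 - 6*w^2 + 79*w + 504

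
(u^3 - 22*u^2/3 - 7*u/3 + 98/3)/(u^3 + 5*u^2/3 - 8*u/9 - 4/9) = 3*(3*u^2 - 28*u + 49)/(9*u^2 - 3*u - 2)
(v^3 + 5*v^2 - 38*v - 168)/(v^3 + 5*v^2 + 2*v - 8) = (v^2 + v - 42)/(v^2 + v - 2)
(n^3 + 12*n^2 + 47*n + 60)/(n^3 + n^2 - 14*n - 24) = (n^2 + 9*n + 20)/(n^2 - 2*n - 8)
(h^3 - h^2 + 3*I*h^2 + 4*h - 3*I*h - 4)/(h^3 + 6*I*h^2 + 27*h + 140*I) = (h^2 - h*(1 + I) + I)/(h^2 + 2*I*h + 35)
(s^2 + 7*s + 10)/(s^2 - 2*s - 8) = (s + 5)/(s - 4)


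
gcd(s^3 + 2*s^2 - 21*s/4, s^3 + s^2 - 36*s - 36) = 1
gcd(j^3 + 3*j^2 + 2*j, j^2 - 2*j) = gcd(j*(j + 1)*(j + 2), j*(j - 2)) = j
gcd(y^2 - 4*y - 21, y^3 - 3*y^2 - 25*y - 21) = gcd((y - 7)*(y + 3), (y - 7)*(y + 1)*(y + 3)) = y^2 - 4*y - 21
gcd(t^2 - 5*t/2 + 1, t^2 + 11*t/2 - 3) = t - 1/2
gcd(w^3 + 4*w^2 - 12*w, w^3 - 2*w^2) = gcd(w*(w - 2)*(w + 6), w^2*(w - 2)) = w^2 - 2*w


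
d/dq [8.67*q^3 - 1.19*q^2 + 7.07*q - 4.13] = 26.01*q^2 - 2.38*q + 7.07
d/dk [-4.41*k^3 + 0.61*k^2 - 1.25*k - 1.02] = -13.23*k^2 + 1.22*k - 1.25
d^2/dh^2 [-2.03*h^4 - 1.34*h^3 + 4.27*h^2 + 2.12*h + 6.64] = -24.36*h^2 - 8.04*h + 8.54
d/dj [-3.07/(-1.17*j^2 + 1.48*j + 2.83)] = (4.5436 - 7.1838*j)/(-1.17*j^2 + 1.48*j + 2.83)^2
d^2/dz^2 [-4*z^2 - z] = -8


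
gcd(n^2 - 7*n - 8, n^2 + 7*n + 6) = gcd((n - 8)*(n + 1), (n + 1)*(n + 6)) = n + 1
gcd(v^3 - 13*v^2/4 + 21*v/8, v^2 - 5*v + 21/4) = v - 3/2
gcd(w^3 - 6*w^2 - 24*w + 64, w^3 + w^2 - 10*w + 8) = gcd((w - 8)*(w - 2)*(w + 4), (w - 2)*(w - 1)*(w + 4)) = w^2 + 2*w - 8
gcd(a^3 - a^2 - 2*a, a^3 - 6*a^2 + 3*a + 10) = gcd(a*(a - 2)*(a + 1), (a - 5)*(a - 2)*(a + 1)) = a^2 - a - 2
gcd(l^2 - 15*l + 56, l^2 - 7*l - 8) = l - 8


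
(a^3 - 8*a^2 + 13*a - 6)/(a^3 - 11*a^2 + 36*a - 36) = (a^2 - 2*a + 1)/(a^2 - 5*a + 6)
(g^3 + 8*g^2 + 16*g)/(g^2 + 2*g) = (g^2 + 8*g + 16)/(g + 2)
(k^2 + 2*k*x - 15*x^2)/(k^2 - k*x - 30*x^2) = (-k + 3*x)/(-k + 6*x)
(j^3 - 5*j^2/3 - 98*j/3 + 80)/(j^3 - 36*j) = (3*j^2 - 23*j + 40)/(3*j*(j - 6))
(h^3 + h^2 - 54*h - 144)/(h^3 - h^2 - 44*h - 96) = (h + 6)/(h + 4)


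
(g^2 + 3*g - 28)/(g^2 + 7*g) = (g - 4)/g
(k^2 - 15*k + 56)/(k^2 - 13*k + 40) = (k - 7)/(k - 5)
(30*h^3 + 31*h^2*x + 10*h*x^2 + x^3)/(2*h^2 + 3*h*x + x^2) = (15*h^2 + 8*h*x + x^2)/(h + x)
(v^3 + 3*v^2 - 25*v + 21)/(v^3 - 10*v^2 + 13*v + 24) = (v^2 + 6*v - 7)/(v^2 - 7*v - 8)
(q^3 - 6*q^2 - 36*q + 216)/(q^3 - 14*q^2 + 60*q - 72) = (q + 6)/(q - 2)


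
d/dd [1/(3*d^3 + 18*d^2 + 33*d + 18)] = (-d^2 - 4*d - 11/3)/(d^3 + 6*d^2 + 11*d + 6)^2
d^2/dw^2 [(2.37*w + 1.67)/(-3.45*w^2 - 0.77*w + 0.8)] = (-(2.37*w + 1.67)*(6.9*w + 0.77)*(13.8*w + 1.54) + (49.059*w + 15.1728)*(3.45*w^2 + 0.77*w - 0.8))/(3.45*w^2 + 0.77*w - 0.8)^3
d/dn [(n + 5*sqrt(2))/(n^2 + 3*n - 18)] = (n^2 + 3*n - (n + 5*sqrt(2))*(2*n + 3) - 18)/(n^2 + 3*n - 18)^2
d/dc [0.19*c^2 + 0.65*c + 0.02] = 0.38*c + 0.65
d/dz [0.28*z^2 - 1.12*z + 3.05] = 0.56*z - 1.12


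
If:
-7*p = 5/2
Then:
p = -5/14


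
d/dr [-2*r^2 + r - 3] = 1 - 4*r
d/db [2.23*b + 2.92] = 2.23000000000000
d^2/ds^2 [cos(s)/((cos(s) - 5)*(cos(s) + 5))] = (-sin(s)^4 + 150*sin(s)^2 - 624)*cos(s)/((cos(s) - 5)^3*(cos(s) + 5)^3)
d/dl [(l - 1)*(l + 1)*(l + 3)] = 3*l^2 + 6*l - 1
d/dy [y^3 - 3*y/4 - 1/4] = 3*y^2 - 3/4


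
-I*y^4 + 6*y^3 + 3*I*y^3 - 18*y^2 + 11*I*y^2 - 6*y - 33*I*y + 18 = (y - 3)*(y + 2*I)*(y + 3*I)*(-I*y + 1)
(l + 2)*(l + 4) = l^2 + 6*l + 8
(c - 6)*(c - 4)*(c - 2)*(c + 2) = c^4 - 10*c^3 + 20*c^2 + 40*c - 96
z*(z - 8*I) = z^2 - 8*I*z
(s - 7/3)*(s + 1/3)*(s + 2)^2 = s^4 + 2*s^3 - 43*s^2/9 - 100*s/9 - 28/9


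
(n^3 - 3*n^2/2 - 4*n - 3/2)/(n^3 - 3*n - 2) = (n^2 - 5*n/2 - 3/2)/(n^2 - n - 2)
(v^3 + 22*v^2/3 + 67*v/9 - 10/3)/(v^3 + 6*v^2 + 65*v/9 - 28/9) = (3*v^2 + 23*v + 30)/(3*v^2 + 19*v + 28)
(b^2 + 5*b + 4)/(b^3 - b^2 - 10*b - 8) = (b + 4)/(b^2 - 2*b - 8)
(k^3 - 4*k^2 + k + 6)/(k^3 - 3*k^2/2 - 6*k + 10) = 2*(k^2 - 2*k - 3)/(2*k^2 + k - 10)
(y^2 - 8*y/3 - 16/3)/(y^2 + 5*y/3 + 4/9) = 3*(y - 4)/(3*y + 1)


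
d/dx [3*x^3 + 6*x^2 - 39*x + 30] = 9*x^2 + 12*x - 39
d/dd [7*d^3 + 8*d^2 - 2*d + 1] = 21*d^2 + 16*d - 2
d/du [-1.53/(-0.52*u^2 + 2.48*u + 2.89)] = (3.7944 - 1.5912*u)/(-0.52*u^2 + 2.48*u + 2.89)^2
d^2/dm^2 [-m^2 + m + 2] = -2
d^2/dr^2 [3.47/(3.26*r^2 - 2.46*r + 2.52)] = (-73.755544*r^2 + 55.656024*r + 3.47*(6.52*r - 2.46)*(13.04*r - 4.92) - 57.013488)/(3.26*r^2 - 2.46*r + 2.52)^3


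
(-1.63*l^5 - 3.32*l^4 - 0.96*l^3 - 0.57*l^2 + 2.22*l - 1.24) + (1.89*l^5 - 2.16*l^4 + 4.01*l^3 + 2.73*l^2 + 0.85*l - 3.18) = 0.26*l^5 - 5.48*l^4 + 3.05*l^3 + 2.16*l^2 + 3.07*l - 4.42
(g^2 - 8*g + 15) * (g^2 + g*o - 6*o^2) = g^4 + g^3*o - 8*g^3 - 6*g^2*o^2 - 8*g^2*o + 15*g^2 + 48*g*o^2 + 15*g*o - 90*o^2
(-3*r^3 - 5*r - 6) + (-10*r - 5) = -3*r^3 - 15*r - 11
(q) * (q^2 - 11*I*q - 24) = q^3 - 11*I*q^2 - 24*q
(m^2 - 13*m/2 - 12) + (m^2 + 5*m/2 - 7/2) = 2*m^2 - 4*m - 31/2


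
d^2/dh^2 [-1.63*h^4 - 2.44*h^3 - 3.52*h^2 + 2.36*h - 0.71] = -19.56*h^2 - 14.64*h - 7.04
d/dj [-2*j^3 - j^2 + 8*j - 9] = -6*j^2 - 2*j + 8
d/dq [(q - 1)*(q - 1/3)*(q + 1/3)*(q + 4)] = 4*q^3 + 9*q^2 - 74*q/9 - 1/3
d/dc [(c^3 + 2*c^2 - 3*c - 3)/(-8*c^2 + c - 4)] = (-8*c^4 + 2*c^3 - 34*c^2 - 64*c + 15)/(64*c^4 - 16*c^3 + 65*c^2 - 8*c + 16)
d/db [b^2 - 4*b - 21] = 2*b - 4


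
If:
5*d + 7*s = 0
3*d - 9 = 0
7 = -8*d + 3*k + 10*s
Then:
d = 3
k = 367/21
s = -15/7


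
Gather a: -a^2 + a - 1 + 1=-a^2 + a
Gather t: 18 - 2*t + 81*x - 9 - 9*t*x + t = t*(-9*x - 1) + 81*x + 9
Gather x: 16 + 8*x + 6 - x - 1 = 7*x + 21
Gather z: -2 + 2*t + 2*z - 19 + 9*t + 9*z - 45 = 11*t + 11*z - 66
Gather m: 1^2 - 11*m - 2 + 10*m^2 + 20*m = 10*m^2 + 9*m - 1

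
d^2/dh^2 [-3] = 0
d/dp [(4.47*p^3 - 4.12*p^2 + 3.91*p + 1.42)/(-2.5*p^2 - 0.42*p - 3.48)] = (-11.175*p^4 - 3.7548*p^3 - 35.1614*p^2 + 35.7752*p - 13.0104)/(6.25*p^4 + 2.1*p^3 + 17.5764*p^2 + 2.9232*p + 12.1104)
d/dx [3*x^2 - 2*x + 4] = 6*x - 2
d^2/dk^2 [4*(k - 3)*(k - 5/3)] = 8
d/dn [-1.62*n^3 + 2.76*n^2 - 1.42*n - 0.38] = -4.86*n^2 + 5.52*n - 1.42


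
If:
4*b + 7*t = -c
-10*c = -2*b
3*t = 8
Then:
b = -40/9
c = -8/9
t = 8/3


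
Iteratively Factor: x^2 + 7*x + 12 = (x + 3)*(x + 4)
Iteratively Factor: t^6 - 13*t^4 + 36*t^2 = (t - 3)*(t^5 + 3*t^4 - 4*t^3 - 12*t^2) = t*(t - 3)*(t^4 + 3*t^3 - 4*t^2 - 12*t) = t^2*(t - 3)*(t^3 + 3*t^2 - 4*t - 12) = t^2*(t - 3)*(t + 3)*(t^2 - 4) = t^2*(t - 3)*(t - 2)*(t + 3)*(t + 2)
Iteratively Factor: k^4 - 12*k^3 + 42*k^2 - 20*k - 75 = (k - 5)*(k^3 - 7*k^2 + 7*k + 15) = (k - 5)*(k + 1)*(k^2 - 8*k + 15) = (k - 5)^2*(k + 1)*(k - 3)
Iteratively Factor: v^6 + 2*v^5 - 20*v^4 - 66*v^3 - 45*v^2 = (v)*(v^5 + 2*v^4 - 20*v^3 - 66*v^2 - 45*v) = v*(v - 5)*(v^4 + 7*v^3 + 15*v^2 + 9*v) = v*(v - 5)*(v + 3)*(v^3 + 4*v^2 + 3*v) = v*(v - 5)*(v + 3)^2*(v^2 + v) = v^2*(v - 5)*(v + 3)^2*(v + 1)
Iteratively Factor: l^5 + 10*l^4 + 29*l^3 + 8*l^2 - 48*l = (l + 4)*(l^4 + 6*l^3 + 5*l^2 - 12*l) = (l + 4)^2*(l^3 + 2*l^2 - 3*l) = (l - 1)*(l + 4)^2*(l^2 + 3*l) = (l - 1)*(l + 3)*(l + 4)^2*(l)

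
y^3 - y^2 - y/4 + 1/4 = (y - 1)*(y - 1/2)*(y + 1/2)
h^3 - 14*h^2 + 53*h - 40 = (h - 8)*(h - 5)*(h - 1)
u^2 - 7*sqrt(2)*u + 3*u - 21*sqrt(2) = (u + 3)*(u - 7*sqrt(2))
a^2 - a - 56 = (a - 8)*(a + 7)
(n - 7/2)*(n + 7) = n^2 + 7*n/2 - 49/2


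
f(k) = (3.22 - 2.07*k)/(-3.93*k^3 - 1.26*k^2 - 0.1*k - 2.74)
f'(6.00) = -0.00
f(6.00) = 0.01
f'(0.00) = 0.80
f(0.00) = -1.18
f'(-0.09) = 0.74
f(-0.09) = -1.24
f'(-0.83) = 20.16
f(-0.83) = -3.86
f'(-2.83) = 0.11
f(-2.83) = 0.12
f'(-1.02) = 1053.77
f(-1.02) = 24.05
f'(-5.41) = 0.01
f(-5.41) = 0.02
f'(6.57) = -0.00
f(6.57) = 0.01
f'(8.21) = -0.00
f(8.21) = 0.01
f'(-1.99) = 0.47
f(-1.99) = 0.31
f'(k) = (3.22 - 2.07*k)*(11.79*k^2 + 2.52*k + 0.1)/(-3.93*k^3 - 1.26*k^2 - 0.1*k - 2.74)^2 - 2.07/(-3.93*k^3 - 1.26*k^2 - 0.1*k - 2.74) = (-16.2702*k^3 + 35.3556*k^2 + 8.1144*k + 5.9938)/(15.4449*k^6 + 9.9036*k^5 + 2.3736*k^4 + 21.7884*k^3 + 6.9148*k^2 + 0.548*k + 7.5076)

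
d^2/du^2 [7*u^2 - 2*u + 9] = 14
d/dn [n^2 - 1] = 2*n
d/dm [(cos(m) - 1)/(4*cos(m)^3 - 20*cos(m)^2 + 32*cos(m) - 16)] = sin(m)/(2*(cos(m) - 2)^3)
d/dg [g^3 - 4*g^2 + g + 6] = 3*g^2 - 8*g + 1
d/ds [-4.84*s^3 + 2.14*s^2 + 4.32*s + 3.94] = -14.52*s^2 + 4.28*s + 4.32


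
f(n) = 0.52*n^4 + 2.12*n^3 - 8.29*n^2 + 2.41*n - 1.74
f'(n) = 2.08*n^3 + 6.36*n^2 - 16.58*n + 2.41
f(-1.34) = -23.28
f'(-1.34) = 31.04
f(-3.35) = -117.06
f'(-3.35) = 51.13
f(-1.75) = -37.83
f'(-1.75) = 39.76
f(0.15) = -1.56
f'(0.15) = 0.07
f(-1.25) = -20.58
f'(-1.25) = 29.01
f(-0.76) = -9.12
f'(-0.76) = 17.77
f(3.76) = 106.75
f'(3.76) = 140.55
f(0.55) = -2.52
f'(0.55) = -4.44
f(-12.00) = 5894.94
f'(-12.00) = -2477.03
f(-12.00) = 5894.94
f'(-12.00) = -2477.03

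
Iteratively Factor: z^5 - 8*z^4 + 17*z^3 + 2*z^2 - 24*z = (z - 2)*(z^4 - 6*z^3 + 5*z^2 + 12*z) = z*(z - 2)*(z^3 - 6*z^2 + 5*z + 12) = z*(z - 4)*(z - 2)*(z^2 - 2*z - 3) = z*(z - 4)*(z - 3)*(z - 2)*(z + 1)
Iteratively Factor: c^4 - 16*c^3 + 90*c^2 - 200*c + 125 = (c - 5)*(c^3 - 11*c^2 + 35*c - 25) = (c - 5)^2*(c^2 - 6*c + 5) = (c - 5)^2*(c - 1)*(c - 5)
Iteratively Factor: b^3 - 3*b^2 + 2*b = (b)*(b^2 - 3*b + 2) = b*(b - 2)*(b - 1)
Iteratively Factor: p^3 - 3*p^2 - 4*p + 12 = (p - 3)*(p^2 - 4) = (p - 3)*(p - 2)*(p + 2)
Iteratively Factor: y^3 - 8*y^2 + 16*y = (y - 4)*(y^2 - 4*y) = (y - 4)^2*(y)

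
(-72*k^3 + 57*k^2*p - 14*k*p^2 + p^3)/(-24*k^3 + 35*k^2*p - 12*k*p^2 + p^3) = (-3*k + p)/(-k + p)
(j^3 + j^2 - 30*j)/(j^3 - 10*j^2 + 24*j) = (j^2 + j - 30)/(j^2 - 10*j + 24)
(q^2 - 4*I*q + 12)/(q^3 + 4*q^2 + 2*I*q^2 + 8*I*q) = (q - 6*I)/(q*(q + 4))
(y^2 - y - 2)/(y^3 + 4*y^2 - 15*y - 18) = (y - 2)/(y^2 + 3*y - 18)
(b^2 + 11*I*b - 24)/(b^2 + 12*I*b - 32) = (b + 3*I)/(b + 4*I)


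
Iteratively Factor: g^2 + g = (g)*(g + 1)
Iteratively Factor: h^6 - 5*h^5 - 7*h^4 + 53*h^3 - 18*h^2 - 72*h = (h - 4)*(h^5 - h^4 - 11*h^3 + 9*h^2 + 18*h) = (h - 4)*(h + 1)*(h^4 - 2*h^3 - 9*h^2 + 18*h) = (h - 4)*(h - 3)*(h + 1)*(h^3 + h^2 - 6*h) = h*(h - 4)*(h - 3)*(h + 1)*(h^2 + h - 6) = h*(h - 4)*(h - 3)*(h - 2)*(h + 1)*(h + 3)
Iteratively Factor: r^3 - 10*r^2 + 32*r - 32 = (r - 2)*(r^2 - 8*r + 16) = (r - 4)*(r - 2)*(r - 4)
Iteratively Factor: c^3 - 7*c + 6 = (c - 2)*(c^2 + 2*c - 3) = (c - 2)*(c - 1)*(c + 3)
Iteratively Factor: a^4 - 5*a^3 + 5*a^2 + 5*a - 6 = (a - 1)*(a^3 - 4*a^2 + a + 6) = (a - 3)*(a - 1)*(a^2 - a - 2) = (a - 3)*(a - 2)*(a - 1)*(a + 1)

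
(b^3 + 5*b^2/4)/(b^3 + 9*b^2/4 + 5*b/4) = b/(b + 1)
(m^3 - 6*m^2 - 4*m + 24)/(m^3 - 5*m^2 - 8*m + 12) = (m - 2)/(m - 1)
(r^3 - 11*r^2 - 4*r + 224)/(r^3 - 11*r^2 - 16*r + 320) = (r^2 - 3*r - 28)/(r^2 - 3*r - 40)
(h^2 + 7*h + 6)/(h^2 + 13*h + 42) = (h + 1)/(h + 7)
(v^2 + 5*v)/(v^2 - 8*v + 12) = v*(v + 5)/(v^2 - 8*v + 12)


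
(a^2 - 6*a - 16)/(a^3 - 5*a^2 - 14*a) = (a - 8)/(a*(a - 7))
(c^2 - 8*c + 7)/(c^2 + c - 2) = (c - 7)/(c + 2)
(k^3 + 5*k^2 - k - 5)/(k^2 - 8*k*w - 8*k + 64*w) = (k^3 + 5*k^2 - k - 5)/(k^2 - 8*k*w - 8*k + 64*w)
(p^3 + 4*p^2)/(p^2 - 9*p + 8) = p^2*(p + 4)/(p^2 - 9*p + 8)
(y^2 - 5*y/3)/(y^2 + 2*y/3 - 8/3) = y*(3*y - 5)/(3*y^2 + 2*y - 8)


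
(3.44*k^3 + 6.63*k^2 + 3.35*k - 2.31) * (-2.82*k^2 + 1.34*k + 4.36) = -9.7008*k^5 - 14.087*k^4 + 14.4356*k^3 + 39.91*k^2 + 11.5106*k - 10.0716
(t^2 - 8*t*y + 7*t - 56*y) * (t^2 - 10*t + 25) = t^4 - 8*t^3*y - 3*t^3 + 24*t^2*y - 45*t^2 + 360*t*y + 175*t - 1400*y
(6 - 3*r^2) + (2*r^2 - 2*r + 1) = -r^2 - 2*r + 7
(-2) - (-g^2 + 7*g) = g^2 - 7*g - 2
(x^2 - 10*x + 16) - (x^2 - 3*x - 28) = 44 - 7*x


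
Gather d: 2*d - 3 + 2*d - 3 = 4*d - 6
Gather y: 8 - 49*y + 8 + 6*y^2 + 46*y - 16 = 6*y^2 - 3*y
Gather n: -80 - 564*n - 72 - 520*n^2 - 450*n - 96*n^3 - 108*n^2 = -96*n^3 - 628*n^2 - 1014*n - 152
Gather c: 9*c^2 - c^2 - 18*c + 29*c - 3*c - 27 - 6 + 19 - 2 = 8*c^2 + 8*c - 16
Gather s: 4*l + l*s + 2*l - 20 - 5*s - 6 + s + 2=6*l + s*(l - 4) - 24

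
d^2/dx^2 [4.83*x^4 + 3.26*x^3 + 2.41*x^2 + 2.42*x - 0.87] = 57.96*x^2 + 19.56*x + 4.82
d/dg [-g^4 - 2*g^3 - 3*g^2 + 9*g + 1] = -4*g^3 - 6*g^2 - 6*g + 9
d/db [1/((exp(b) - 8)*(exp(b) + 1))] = (7 - 2*exp(b))*exp(b)/(exp(4*b) - 14*exp(3*b) + 33*exp(2*b) + 112*exp(b) + 64)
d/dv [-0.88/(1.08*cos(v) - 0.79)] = -0.9504*sin(v)/(1.08*cos(v) - 0.79)^2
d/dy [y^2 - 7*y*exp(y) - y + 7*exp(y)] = -7*y*exp(y) + 2*y - 1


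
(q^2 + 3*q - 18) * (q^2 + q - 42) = q^4 + 4*q^3 - 57*q^2 - 144*q + 756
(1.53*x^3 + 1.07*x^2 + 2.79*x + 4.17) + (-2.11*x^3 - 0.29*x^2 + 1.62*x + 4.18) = -0.58*x^3 + 0.78*x^2 + 4.41*x + 8.35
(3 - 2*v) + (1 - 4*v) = 4 - 6*v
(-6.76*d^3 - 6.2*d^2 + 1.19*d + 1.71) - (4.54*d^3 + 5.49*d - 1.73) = -11.3*d^3 - 6.2*d^2 - 4.3*d + 3.44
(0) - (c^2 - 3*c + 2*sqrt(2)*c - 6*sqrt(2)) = -c^2 - 2*sqrt(2)*c + 3*c + 6*sqrt(2)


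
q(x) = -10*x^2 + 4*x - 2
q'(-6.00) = 124.00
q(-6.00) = -386.00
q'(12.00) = -236.00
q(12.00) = -1394.00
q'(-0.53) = 14.60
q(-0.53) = -6.93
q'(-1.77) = 39.40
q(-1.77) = -40.41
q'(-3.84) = 80.80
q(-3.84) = -164.82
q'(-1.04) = 24.80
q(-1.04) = -16.98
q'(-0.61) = 16.20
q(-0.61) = -8.16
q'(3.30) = -62.00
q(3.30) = -97.70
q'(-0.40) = 12.00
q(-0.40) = -5.20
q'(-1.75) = 39.00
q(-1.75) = -39.62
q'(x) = 4 - 20*x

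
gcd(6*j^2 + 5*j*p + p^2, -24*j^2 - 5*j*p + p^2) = 3*j + p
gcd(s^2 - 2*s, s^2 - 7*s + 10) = s - 2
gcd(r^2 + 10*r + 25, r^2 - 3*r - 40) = r + 5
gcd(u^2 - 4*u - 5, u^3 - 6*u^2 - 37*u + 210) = u - 5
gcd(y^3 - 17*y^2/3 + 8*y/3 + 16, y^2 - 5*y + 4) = y - 4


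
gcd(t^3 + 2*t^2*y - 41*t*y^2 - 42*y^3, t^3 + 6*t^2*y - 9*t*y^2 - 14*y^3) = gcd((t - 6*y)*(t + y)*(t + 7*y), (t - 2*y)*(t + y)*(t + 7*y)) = t^2 + 8*t*y + 7*y^2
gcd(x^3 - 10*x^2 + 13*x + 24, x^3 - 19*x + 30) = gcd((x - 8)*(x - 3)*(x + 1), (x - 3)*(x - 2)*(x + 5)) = x - 3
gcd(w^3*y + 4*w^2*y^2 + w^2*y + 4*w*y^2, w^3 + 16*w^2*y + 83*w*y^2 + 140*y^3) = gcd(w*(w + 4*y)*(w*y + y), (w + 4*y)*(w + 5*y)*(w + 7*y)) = w + 4*y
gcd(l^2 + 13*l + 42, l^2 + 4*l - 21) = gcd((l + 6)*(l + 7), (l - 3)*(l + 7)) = l + 7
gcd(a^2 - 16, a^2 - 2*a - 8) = a - 4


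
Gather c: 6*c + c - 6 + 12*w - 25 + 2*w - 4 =7*c + 14*w - 35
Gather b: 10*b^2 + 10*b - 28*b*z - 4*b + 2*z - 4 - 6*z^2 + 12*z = 10*b^2 + b*(6 - 28*z) - 6*z^2 + 14*z - 4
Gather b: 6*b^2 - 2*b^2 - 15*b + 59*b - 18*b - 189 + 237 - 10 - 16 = 4*b^2 + 26*b + 22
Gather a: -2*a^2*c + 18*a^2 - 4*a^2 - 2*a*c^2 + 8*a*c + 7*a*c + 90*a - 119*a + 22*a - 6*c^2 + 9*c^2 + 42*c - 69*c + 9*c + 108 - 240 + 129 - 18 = a^2*(14 - 2*c) + a*(-2*c^2 + 15*c - 7) + 3*c^2 - 18*c - 21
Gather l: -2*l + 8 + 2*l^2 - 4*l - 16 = 2*l^2 - 6*l - 8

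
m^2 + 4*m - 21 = (m - 3)*(m + 7)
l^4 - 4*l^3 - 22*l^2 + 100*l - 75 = (l - 5)*(l - 3)*(l - 1)*(l + 5)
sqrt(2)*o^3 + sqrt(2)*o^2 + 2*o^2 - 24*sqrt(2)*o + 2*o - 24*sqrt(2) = (o - 3*sqrt(2))*(o + 4*sqrt(2))*(sqrt(2)*o + sqrt(2))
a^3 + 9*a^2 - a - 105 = (a - 3)*(a + 5)*(a + 7)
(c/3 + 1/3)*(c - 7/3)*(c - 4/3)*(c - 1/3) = c^4/3 - c^3 + c^2/9 + 89*c/81 - 28/81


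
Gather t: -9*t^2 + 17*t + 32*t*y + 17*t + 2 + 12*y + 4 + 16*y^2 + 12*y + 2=-9*t^2 + t*(32*y + 34) + 16*y^2 + 24*y + 8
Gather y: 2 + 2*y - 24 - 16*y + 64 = 42 - 14*y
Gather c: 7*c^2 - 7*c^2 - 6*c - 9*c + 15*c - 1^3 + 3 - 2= 0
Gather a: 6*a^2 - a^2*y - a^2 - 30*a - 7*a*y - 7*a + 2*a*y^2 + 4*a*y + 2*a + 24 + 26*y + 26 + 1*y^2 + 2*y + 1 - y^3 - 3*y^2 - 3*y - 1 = a^2*(5 - y) + a*(2*y^2 - 3*y - 35) - y^3 - 2*y^2 + 25*y + 50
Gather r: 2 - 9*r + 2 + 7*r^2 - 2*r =7*r^2 - 11*r + 4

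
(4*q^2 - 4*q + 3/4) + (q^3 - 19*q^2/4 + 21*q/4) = q^3 - 3*q^2/4 + 5*q/4 + 3/4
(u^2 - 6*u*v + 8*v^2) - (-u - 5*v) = u^2 - 6*u*v + u + 8*v^2 + 5*v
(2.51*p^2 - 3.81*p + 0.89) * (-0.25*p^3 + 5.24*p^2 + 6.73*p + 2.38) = -0.6275*p^5 + 14.1049*p^4 - 3.2946*p^3 - 15.0039*p^2 - 3.0781*p + 2.1182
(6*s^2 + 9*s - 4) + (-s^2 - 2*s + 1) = 5*s^2 + 7*s - 3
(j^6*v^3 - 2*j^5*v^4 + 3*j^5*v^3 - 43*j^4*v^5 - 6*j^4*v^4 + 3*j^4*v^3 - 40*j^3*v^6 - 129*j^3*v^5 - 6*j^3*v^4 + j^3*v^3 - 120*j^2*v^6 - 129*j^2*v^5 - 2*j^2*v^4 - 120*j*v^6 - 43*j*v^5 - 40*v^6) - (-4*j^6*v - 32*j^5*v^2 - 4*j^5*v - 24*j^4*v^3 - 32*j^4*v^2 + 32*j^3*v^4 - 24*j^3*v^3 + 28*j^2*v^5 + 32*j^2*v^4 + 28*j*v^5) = j^6*v^3 + 4*j^6*v - 2*j^5*v^4 + 3*j^5*v^3 + 32*j^5*v^2 + 4*j^5*v - 43*j^4*v^5 - 6*j^4*v^4 + 27*j^4*v^3 + 32*j^4*v^2 - 40*j^3*v^6 - 129*j^3*v^5 - 38*j^3*v^4 + 25*j^3*v^3 - 120*j^2*v^6 - 157*j^2*v^5 - 34*j^2*v^4 - 120*j*v^6 - 71*j*v^5 - 40*v^6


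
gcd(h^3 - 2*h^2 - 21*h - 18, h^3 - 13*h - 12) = h^2 + 4*h + 3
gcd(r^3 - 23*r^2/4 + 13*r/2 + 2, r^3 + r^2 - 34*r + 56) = r^2 - 6*r + 8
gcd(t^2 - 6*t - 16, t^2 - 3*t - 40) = t - 8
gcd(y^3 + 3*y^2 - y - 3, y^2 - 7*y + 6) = y - 1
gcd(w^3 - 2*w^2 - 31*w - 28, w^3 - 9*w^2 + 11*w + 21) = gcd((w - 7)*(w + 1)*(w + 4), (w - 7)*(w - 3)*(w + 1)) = w^2 - 6*w - 7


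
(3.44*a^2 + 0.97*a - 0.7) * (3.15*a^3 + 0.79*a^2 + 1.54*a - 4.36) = 10.836*a^5 + 5.7731*a^4 + 3.8589*a^3 - 14.0576*a^2 - 5.3072*a + 3.052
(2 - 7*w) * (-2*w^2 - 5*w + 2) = 14*w^3 + 31*w^2 - 24*w + 4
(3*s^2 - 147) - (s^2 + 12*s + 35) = 2*s^2 - 12*s - 182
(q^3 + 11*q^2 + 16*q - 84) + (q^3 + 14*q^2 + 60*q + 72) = 2*q^3 + 25*q^2 + 76*q - 12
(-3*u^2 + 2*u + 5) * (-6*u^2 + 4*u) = 18*u^4 - 24*u^3 - 22*u^2 + 20*u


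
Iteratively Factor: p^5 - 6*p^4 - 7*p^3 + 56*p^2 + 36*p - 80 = (p - 5)*(p^4 - p^3 - 12*p^2 - 4*p + 16) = (p - 5)*(p + 2)*(p^3 - 3*p^2 - 6*p + 8) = (p - 5)*(p - 1)*(p + 2)*(p^2 - 2*p - 8) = (p - 5)*(p - 1)*(p + 2)^2*(p - 4)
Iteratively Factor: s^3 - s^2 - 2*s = (s - 2)*(s^2 + s) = (s - 2)*(s + 1)*(s)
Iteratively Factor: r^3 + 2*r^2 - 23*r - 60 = (r + 4)*(r^2 - 2*r - 15) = (r + 3)*(r + 4)*(r - 5)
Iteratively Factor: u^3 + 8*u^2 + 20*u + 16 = (u + 4)*(u^2 + 4*u + 4) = (u + 2)*(u + 4)*(u + 2)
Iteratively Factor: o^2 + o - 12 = (o - 3)*(o + 4)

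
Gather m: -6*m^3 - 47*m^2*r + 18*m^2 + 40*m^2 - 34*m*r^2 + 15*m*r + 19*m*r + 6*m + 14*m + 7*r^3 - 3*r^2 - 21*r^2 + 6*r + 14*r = -6*m^3 + m^2*(58 - 47*r) + m*(-34*r^2 + 34*r + 20) + 7*r^3 - 24*r^2 + 20*r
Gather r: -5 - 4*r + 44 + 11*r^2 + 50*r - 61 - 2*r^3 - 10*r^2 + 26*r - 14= -2*r^3 + r^2 + 72*r - 36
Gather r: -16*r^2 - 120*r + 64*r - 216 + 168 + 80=-16*r^2 - 56*r + 32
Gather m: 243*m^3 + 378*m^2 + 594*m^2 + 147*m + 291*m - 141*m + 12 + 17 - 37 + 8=243*m^3 + 972*m^2 + 297*m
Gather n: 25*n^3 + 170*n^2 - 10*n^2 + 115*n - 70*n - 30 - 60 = 25*n^3 + 160*n^2 + 45*n - 90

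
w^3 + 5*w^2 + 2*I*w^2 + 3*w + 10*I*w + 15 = (w + 5)*(w - I)*(w + 3*I)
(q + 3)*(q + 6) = q^2 + 9*q + 18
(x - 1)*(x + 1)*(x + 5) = x^3 + 5*x^2 - x - 5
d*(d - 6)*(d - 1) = d^3 - 7*d^2 + 6*d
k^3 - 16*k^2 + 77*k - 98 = (k - 7)^2*(k - 2)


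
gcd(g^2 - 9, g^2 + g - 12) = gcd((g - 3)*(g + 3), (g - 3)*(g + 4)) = g - 3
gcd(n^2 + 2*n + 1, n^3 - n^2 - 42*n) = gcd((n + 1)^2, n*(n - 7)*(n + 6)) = 1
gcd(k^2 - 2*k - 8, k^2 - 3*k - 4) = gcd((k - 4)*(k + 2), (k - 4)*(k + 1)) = k - 4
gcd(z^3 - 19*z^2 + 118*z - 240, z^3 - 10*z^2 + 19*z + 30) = z^2 - 11*z + 30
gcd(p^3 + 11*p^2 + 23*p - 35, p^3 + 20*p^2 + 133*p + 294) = p + 7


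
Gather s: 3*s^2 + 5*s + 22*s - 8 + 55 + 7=3*s^2 + 27*s + 54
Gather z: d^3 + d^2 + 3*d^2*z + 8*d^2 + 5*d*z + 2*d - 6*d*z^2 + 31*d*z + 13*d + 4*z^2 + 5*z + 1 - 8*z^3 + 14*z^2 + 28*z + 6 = d^3 + 9*d^2 + 15*d - 8*z^3 + z^2*(18 - 6*d) + z*(3*d^2 + 36*d + 33) + 7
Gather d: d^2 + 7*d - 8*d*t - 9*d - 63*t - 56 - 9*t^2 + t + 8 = d^2 + d*(-8*t - 2) - 9*t^2 - 62*t - 48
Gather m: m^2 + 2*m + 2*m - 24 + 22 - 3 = m^2 + 4*m - 5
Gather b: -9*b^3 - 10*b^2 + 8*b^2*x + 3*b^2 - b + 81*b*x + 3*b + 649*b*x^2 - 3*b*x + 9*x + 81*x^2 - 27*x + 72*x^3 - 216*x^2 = -9*b^3 + b^2*(8*x - 7) + b*(649*x^2 + 78*x + 2) + 72*x^3 - 135*x^2 - 18*x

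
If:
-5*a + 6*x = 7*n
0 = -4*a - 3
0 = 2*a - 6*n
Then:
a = -3/4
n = -1/4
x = -11/12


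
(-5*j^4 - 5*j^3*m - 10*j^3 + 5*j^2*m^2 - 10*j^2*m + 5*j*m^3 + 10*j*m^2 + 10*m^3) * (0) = 0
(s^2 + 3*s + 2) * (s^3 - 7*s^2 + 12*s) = s^5 - 4*s^4 - 7*s^3 + 22*s^2 + 24*s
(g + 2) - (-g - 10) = 2*g + 12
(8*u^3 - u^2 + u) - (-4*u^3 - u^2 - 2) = 12*u^3 + u + 2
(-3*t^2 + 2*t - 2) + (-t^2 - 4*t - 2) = -4*t^2 - 2*t - 4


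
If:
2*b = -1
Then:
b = -1/2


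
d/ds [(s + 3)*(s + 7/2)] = 2*s + 13/2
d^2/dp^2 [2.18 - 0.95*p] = 0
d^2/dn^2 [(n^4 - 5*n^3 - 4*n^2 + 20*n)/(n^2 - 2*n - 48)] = 2*(n^6 - 6*n^5 - 132*n^4 + 520*n^3 + 11808*n^2 - 31680*n - 11136)/(n^6 - 6*n^5 - 132*n^4 + 568*n^3 + 6336*n^2 - 13824*n - 110592)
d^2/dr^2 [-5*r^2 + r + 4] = -10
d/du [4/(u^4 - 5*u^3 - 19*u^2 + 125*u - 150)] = 4*(-4*u^3 + 15*u^2 + 38*u - 125)/(-u^4 + 5*u^3 + 19*u^2 - 125*u + 150)^2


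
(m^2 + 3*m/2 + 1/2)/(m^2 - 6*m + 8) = (2*m^2 + 3*m + 1)/(2*(m^2 - 6*m + 8))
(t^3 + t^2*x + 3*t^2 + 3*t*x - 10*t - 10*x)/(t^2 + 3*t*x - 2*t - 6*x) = (t^2 + t*x + 5*t + 5*x)/(t + 3*x)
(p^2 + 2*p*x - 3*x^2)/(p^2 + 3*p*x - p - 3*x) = (p - x)/(p - 1)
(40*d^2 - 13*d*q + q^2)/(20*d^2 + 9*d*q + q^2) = (40*d^2 - 13*d*q + q^2)/(20*d^2 + 9*d*q + q^2)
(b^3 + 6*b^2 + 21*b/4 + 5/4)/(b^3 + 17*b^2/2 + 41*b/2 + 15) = (4*b^2 + 4*b + 1)/(2*(2*b^2 + 7*b + 6))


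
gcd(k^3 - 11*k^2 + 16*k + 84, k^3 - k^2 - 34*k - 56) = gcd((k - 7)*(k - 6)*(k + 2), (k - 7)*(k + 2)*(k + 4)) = k^2 - 5*k - 14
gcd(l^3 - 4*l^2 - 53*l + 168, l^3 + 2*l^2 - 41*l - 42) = l + 7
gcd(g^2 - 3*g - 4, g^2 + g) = g + 1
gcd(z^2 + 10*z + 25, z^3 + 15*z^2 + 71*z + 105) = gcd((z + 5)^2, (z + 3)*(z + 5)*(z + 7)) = z + 5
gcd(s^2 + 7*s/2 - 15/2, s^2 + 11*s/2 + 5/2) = s + 5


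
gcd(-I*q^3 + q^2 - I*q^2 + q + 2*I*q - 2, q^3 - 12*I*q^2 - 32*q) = 1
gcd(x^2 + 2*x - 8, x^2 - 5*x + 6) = x - 2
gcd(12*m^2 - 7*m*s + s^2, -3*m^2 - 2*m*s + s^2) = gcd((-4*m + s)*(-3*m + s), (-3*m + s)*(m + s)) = -3*m + s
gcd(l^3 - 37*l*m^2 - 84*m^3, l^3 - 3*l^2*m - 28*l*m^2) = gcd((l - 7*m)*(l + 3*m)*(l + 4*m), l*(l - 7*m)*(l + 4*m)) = l^2 - 3*l*m - 28*m^2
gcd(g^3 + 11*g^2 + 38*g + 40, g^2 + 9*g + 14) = g + 2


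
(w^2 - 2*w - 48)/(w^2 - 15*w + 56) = (w + 6)/(w - 7)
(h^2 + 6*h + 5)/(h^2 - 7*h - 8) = (h + 5)/(h - 8)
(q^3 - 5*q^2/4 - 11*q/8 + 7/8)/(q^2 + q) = q - 9/4 + 7/(8*q)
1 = 1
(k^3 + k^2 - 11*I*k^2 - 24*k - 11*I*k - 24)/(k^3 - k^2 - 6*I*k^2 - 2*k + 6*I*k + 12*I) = (k^2 - 11*I*k - 24)/(k^2 + k*(-2 - 6*I) + 12*I)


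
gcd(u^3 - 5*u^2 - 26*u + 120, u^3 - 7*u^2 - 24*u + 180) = u^2 - u - 30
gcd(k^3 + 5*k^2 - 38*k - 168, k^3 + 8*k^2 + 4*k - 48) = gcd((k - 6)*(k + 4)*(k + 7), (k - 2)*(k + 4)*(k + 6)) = k + 4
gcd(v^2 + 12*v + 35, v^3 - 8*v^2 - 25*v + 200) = v + 5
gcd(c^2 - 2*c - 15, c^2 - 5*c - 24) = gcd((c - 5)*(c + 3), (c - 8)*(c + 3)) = c + 3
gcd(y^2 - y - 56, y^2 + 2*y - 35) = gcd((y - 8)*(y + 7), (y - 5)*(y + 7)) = y + 7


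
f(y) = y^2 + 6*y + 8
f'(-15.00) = -24.00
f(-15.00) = 143.00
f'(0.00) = 6.00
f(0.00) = 8.00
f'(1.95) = 9.90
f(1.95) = 23.50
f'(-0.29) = 5.42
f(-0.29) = 6.34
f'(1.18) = 8.36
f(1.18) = 16.47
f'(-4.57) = -3.14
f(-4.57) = 1.46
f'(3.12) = 12.24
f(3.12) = 36.45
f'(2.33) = 10.66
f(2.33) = 27.41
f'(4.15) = 14.30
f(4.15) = 50.12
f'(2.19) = 10.38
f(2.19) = 25.94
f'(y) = 2*y + 6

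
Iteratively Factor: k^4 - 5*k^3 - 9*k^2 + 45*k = (k - 5)*(k^3 - 9*k) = (k - 5)*(k - 3)*(k^2 + 3*k) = k*(k - 5)*(k - 3)*(k + 3)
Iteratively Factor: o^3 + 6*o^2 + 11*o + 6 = (o + 1)*(o^2 + 5*o + 6) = (o + 1)*(o + 3)*(o + 2)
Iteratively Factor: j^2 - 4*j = (j)*(j - 4)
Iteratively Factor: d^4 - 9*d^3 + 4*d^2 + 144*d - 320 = (d - 5)*(d^3 - 4*d^2 - 16*d + 64) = (d - 5)*(d - 4)*(d^2 - 16) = (d - 5)*(d - 4)^2*(d + 4)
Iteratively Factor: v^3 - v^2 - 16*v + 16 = (v - 4)*(v^2 + 3*v - 4) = (v - 4)*(v - 1)*(v + 4)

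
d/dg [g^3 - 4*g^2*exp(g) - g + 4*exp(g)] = -4*g^2*exp(g) + 3*g^2 - 8*g*exp(g) + 4*exp(g) - 1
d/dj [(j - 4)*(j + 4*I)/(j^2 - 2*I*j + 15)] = (j^2*(4 - 6*I) + j*(30 + 32*I) - 28 + 60*I)/(j^4 - 4*I*j^3 + 26*j^2 - 60*I*j + 225)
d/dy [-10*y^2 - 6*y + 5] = -20*y - 6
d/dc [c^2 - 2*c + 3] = 2*c - 2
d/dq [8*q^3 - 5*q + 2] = 24*q^2 - 5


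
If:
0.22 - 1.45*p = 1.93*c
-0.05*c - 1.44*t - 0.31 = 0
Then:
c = -28.8*t - 6.2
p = 38.3337931034483*t + 8.40413793103448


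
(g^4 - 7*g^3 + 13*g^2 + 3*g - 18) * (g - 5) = g^5 - 12*g^4 + 48*g^3 - 62*g^2 - 33*g + 90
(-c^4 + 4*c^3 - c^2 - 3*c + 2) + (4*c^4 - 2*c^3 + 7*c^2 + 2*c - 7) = 3*c^4 + 2*c^3 + 6*c^2 - c - 5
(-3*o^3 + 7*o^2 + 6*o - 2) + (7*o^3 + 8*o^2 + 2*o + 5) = 4*o^3 + 15*o^2 + 8*o + 3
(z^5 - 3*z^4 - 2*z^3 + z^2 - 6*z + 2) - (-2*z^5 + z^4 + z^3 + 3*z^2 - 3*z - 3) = 3*z^5 - 4*z^4 - 3*z^3 - 2*z^2 - 3*z + 5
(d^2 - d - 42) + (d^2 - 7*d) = 2*d^2 - 8*d - 42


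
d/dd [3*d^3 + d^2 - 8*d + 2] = 9*d^2 + 2*d - 8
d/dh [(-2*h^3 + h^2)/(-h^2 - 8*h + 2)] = 2*h*(h^3 + 16*h^2 - 10*h + 2)/(h^4 + 16*h^3 + 60*h^2 - 32*h + 4)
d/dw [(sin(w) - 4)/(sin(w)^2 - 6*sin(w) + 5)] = (8*sin(w) + cos(w)^2 - 20)*cos(w)/(sin(w)^2 - 6*sin(w) + 5)^2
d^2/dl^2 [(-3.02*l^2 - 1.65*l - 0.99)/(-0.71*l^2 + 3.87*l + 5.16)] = (18.259638*l^3 + 69.378786*l^2 + 19.948302*l + 131.828454)/(0.357911*l^6 - 5.852601*l^5 + 24.097329*l^4 + 27.108189*l^3 - 175.129884*l^2 - 309.123216*l - 137.388096)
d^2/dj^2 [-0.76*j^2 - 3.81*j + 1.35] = -1.52000000000000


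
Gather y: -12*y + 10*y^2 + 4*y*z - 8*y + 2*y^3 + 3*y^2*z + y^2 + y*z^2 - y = 2*y^3 + y^2*(3*z + 11) + y*(z^2 + 4*z - 21)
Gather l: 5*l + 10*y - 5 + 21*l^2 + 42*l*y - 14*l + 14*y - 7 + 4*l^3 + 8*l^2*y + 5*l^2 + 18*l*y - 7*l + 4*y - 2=4*l^3 + l^2*(8*y + 26) + l*(60*y - 16) + 28*y - 14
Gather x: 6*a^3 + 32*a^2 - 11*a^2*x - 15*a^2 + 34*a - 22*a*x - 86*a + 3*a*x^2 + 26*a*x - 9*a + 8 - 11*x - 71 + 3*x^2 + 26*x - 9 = 6*a^3 + 17*a^2 - 61*a + x^2*(3*a + 3) + x*(-11*a^2 + 4*a + 15) - 72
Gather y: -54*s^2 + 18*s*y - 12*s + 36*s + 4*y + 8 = -54*s^2 + 24*s + y*(18*s + 4) + 8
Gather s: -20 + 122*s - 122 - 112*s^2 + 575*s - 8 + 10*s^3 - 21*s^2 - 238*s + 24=10*s^3 - 133*s^2 + 459*s - 126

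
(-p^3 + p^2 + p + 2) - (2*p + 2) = -p^3 + p^2 - p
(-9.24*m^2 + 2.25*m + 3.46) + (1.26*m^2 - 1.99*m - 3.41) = -7.98*m^2 + 0.26*m + 0.0499999999999998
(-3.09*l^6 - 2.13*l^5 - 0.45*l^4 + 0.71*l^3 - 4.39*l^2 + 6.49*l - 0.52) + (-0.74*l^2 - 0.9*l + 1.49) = -3.09*l^6 - 2.13*l^5 - 0.45*l^4 + 0.71*l^3 - 5.13*l^2 + 5.59*l + 0.97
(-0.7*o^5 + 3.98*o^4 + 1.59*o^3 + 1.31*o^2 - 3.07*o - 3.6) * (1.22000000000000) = -0.854*o^5 + 4.8556*o^4 + 1.9398*o^3 + 1.5982*o^2 - 3.7454*o - 4.392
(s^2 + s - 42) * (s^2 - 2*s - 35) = s^4 - s^3 - 79*s^2 + 49*s + 1470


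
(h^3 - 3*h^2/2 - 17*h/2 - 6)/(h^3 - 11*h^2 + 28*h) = (2*h^2 + 5*h + 3)/(2*h*(h - 7))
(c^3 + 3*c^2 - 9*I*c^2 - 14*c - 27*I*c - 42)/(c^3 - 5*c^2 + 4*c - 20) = (c^2 + c*(3 - 7*I) - 21*I)/(c^2 + c*(-5 + 2*I) - 10*I)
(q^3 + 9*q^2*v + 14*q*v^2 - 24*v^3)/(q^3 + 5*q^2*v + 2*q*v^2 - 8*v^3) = (q + 6*v)/(q + 2*v)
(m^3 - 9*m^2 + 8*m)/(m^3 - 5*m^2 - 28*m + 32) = m/(m + 4)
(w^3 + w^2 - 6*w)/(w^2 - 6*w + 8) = w*(w + 3)/(w - 4)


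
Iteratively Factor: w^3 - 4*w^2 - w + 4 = (w - 1)*(w^2 - 3*w - 4) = (w - 4)*(w - 1)*(w + 1)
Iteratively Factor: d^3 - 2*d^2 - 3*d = (d + 1)*(d^2 - 3*d) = d*(d + 1)*(d - 3)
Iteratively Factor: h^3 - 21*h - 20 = (h + 4)*(h^2 - 4*h - 5) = (h - 5)*(h + 4)*(h + 1)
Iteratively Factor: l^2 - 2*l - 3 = (l - 3)*(l + 1)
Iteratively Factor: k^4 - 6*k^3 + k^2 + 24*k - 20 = (k - 2)*(k^3 - 4*k^2 - 7*k + 10) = (k - 5)*(k - 2)*(k^2 + k - 2) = (k - 5)*(k - 2)*(k + 2)*(k - 1)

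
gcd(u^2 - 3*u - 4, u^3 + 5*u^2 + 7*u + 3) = u + 1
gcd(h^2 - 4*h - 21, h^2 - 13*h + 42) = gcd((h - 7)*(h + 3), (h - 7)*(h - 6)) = h - 7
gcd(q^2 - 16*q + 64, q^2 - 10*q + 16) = q - 8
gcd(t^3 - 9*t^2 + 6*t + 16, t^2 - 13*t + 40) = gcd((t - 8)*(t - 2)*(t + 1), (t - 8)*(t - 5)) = t - 8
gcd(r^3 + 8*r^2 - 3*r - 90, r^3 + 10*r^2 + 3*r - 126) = r^2 + 3*r - 18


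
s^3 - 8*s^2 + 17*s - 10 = (s - 5)*(s - 2)*(s - 1)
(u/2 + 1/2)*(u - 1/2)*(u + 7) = u^3/2 + 15*u^2/4 + 3*u/2 - 7/4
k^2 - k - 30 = (k - 6)*(k + 5)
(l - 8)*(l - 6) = l^2 - 14*l + 48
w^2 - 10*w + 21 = (w - 7)*(w - 3)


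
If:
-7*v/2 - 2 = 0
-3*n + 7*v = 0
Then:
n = -4/3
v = -4/7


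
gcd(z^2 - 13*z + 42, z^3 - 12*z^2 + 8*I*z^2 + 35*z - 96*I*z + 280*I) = z - 7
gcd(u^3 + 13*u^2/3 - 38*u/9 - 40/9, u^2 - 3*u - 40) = u + 5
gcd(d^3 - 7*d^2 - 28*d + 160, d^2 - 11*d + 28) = d - 4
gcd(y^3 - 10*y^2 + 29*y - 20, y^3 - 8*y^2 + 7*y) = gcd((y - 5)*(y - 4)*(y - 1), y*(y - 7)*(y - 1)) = y - 1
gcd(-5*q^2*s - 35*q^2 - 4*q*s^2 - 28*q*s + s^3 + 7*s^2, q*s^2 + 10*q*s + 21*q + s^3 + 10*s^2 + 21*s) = q*s + 7*q + s^2 + 7*s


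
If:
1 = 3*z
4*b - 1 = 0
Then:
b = 1/4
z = 1/3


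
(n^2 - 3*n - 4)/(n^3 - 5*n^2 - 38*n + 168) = (n + 1)/(n^2 - n - 42)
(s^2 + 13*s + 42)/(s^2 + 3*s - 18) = (s + 7)/(s - 3)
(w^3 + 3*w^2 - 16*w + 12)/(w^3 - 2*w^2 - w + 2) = (w + 6)/(w + 1)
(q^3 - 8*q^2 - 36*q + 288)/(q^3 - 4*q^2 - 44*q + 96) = (q - 6)/(q - 2)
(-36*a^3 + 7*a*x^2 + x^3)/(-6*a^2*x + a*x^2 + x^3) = (6*a + x)/x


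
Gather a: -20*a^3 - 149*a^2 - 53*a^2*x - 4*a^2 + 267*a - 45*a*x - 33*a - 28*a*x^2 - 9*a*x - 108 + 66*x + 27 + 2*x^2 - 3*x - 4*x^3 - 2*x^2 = -20*a^3 + a^2*(-53*x - 153) + a*(-28*x^2 - 54*x + 234) - 4*x^3 + 63*x - 81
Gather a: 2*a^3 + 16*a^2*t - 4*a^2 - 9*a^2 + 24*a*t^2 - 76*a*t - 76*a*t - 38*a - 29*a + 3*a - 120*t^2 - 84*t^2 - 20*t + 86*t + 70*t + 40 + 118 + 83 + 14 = 2*a^3 + a^2*(16*t - 13) + a*(24*t^2 - 152*t - 64) - 204*t^2 + 136*t + 255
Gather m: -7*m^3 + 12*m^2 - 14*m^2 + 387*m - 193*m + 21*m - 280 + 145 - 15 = -7*m^3 - 2*m^2 + 215*m - 150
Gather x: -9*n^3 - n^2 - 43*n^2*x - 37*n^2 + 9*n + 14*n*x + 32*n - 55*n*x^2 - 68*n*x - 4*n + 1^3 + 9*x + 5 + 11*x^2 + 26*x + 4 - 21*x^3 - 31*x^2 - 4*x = -9*n^3 - 38*n^2 + 37*n - 21*x^3 + x^2*(-55*n - 20) + x*(-43*n^2 - 54*n + 31) + 10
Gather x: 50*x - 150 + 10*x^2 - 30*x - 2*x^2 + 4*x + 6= 8*x^2 + 24*x - 144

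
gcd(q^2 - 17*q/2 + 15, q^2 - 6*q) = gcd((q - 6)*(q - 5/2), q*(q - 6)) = q - 6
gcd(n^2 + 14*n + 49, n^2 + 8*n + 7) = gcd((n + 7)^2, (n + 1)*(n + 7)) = n + 7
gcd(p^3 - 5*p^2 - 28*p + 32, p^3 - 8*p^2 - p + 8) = p^2 - 9*p + 8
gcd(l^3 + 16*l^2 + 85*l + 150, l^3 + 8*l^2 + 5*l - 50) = l^2 + 10*l + 25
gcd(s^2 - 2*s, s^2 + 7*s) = s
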